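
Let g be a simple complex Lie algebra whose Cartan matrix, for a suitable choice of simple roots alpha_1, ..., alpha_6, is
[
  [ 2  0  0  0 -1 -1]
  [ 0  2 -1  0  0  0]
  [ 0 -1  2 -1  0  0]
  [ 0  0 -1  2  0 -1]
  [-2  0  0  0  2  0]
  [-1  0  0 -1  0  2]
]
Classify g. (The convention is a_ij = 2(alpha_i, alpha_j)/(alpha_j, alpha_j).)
The matrix has rank 6 with 2's on the diagonal. Reading the off-diagonal entries as Dynkin edges (a single edge where a_ij = a_ji = -1; a double or triple edge where a_ij * a_ji = 2 or 3), the diagram is a chain of 6 nodes with a double edge at one end; the terminal node there is the unique long simple root (C_6). One simple-root ordering that puts it in standard form is (alpha_2, alpha_3, alpha_4, alpha_6, alpha_1, alpha_5). So the algebra is type C_6, i.e. sp(12).

C6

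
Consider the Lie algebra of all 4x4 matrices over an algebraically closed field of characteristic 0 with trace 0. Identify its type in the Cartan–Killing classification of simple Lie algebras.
type A_3

This is sl(4), which has dimension 4^2 - 1 = 15 and rank 4 - 1 = 3 (a Cartan subalgebra is the diagonal traceless matrices). In the classification of classical Lie algebras, the special linear algebra sl(n+1) has type A_n; here n = 3, so the Dynkin diagram is a chain of 3 nodes with single edges (A_3). Hence the type is A_3.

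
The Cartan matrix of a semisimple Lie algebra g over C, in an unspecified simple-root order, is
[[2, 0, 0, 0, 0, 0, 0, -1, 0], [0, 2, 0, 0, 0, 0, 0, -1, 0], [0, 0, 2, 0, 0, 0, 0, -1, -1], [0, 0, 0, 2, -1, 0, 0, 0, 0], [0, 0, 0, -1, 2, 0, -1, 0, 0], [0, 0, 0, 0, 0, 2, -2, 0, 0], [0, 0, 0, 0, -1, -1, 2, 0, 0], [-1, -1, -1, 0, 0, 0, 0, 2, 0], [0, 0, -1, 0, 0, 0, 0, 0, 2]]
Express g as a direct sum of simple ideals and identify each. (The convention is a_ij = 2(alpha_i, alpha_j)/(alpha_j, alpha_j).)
The diagram associated to this matrix has two connected components: the simple roots {alpha_4, alpha_5, alpha_6, alpha_7} form a chain of 4 nodes with a double edge at one end; the terminal node there is the unique long simple root (C_4), and {alpha_1, alpha_2, alpha_3, alpha_8, alpha_9} form a chain of 3 nodes with a fork of two nodes at one end (D_5). A semisimple Lie algebra decomposes uniquely as the direct sum of simple ideals, one per connected component of its Dynkin diagram, so g ≅ C_4 ⊕ D_5 (dimension 36 + 45 = 81).

C4 + D5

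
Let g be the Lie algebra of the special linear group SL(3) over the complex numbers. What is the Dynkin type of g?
A2

This is sl(3), which has dimension 3^2 - 1 = 8 and rank 3 - 1 = 2 (a Cartan subalgebra is the diagonal traceless matrices). In the classification of classical Lie algebras, the special linear algebra sl(n+1) has type A_n; here n = 2, so the Dynkin diagram is a chain of 2 nodes with single edges (A_2). Hence the type is A_2.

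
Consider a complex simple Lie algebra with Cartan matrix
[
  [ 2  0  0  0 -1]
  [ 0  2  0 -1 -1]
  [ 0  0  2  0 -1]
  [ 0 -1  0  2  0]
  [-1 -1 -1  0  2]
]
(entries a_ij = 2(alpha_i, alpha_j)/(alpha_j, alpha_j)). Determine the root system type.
D5

The matrix has rank 5 with 2's on the diagonal. Reading the off-diagonal entries as Dynkin edges (a single edge where a_ij = a_ji = -1; a double or triple edge where a_ij * a_ji = 2 or 3), the diagram is a chain of 3 nodes with a fork of two nodes at one end (D_5). One simple-root ordering that puts it in standard form is (alpha_4, alpha_2, alpha_5, alpha_3, alpha_1). So the algebra is type D_5, i.e. so(10).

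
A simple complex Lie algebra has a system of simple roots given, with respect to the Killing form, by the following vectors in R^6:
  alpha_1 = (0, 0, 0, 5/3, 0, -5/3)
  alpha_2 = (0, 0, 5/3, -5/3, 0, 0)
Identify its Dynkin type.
A_2 (sl(3))

Compute the Cartan integers a_ij = 2(alpha_i, alpha_j)/(alpha_j, alpha_j); the resulting 2x2 Cartan matrix is
[[2, -1], [-1, 2]].
All simple roots have the same length, so the diagram is simply laced. The associated Dynkin diagram is a chain of 2 nodes with single edges (A_2), so the type is A_2 (the algebra sl(3)).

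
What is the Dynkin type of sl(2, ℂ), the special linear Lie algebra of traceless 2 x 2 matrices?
This is sl(2), which has dimension 2^2 - 1 = 3 and rank 2 - 1 = 1 (a Cartan subalgebra is the diagonal traceless matrices). In the classification of classical Lie algebras, the special linear algebra sl(n+1) has type A_n; here n = 1, so the Dynkin diagram is a chain of 1 nodes with single edges (A_1). Hence the type is A_1.

A_1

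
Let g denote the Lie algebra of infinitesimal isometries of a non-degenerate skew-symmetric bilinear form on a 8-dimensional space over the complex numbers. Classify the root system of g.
This is sp(8), which has dimension 8(8+1)/2 = 36 and rank 8/2 = 4. In the classification of classical Lie algebras, the symplectic algebra sp(2n) has type C_n; here n = 4, so the Dynkin diagram is a chain of 4 nodes with a double edge at one end; the terminal node there is the unique long simple root (C_4). Hence the type is C_4.

C4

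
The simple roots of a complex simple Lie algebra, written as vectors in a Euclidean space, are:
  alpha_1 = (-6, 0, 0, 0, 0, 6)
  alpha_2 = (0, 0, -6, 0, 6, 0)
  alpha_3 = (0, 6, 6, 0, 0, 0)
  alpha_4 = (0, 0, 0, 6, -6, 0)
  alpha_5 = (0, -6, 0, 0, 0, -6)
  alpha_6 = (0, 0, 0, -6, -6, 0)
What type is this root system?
D6

Compute the Cartan integers a_ij = 2(alpha_i, alpha_j)/(alpha_j, alpha_j); the resulting 6x6 Cartan matrix is
[[2, 0, 0, 0, -1, 0], [0, 2, -1, -1, 0, -1], [0, -1, 2, 0, -1, 0], [0, -1, 0, 2, 0, 0], [-1, 0, -1, 0, 2, 0], [0, -1, 0, 0, 0, 2]].
All simple roots have the same length, so the diagram is simply laced. The associated Dynkin diagram is a chain of 4 nodes with a fork of two nodes at one end (D_6), so the type is D_6 (the algebra so(12)).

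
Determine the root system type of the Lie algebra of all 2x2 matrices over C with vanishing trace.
type A_1

This is sl(2), which has dimension 2^2 - 1 = 3 and rank 2 - 1 = 1 (a Cartan subalgebra is the diagonal traceless matrices). In the classification of classical Lie algebras, the special linear algebra sl(n+1) has type A_n; here n = 1, so the Dynkin diagram is a chain of 1 nodes with single edges (A_1). Hence the type is A_1.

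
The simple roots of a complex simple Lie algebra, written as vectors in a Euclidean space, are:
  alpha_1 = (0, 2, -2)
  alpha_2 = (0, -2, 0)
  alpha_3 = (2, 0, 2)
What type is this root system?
B3

Compute the Cartan integers a_ij = 2(alpha_i, alpha_j)/(alpha_j, alpha_j); the resulting 3x3 Cartan matrix is
[[2, -2, -1], [-1, 2, 0], [-1, 0, 2]].
The roots have two lengths (squared-length ratio 2:1); the short ones are alpha_{2}. The associated Dynkin diagram is a chain of 3 nodes with a double edge at one end; the terminal node there is the unique short simple root (B_3), so the type is B_3 (the algebra so(7)).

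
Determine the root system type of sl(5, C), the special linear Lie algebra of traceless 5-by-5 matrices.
This is sl(5), which has dimension 5^2 - 1 = 24 and rank 5 - 1 = 4 (a Cartan subalgebra is the diagonal traceless matrices). In the classification of classical Lie algebras, the special linear algebra sl(n+1) has type A_n; here n = 4, so the Dynkin diagram is a chain of 4 nodes with single edges (A_4). Hence the type is A_4.

type A_4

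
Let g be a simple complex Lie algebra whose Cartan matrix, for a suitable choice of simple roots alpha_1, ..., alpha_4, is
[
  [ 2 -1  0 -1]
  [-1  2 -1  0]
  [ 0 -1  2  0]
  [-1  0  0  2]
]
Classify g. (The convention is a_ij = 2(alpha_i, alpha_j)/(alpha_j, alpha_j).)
The matrix has rank 4 with 2's on the diagonal. Reading the off-diagonal entries as Dynkin edges (a single edge where a_ij = a_ji = -1; a double or triple edge where a_ij * a_ji = 2 or 3), the diagram is a chain of 4 nodes with single edges (A_4). One simple-root ordering that puts it in standard form is (alpha_4, alpha_1, alpha_2, alpha_3). So the algebra is type A_4, i.e. sl(5).

A_4 (sl(5))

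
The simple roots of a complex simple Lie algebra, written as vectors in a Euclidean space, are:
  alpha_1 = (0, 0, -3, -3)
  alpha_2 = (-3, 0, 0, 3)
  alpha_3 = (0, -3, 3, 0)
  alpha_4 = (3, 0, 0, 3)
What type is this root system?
Compute the Cartan integers a_ij = 2(alpha_i, alpha_j)/(alpha_j, alpha_j); the resulting 4x4 Cartan matrix is
[[2, -1, -1, -1], [-1, 2, 0, 0], [-1, 0, 2, 0], [-1, 0, 0, 2]].
All simple roots have the same length, so the diagram is simply laced. The associated Dynkin diagram is a chain of 2 nodes with a fork of two nodes at one end (D_4), so the type is D_4 (the algebra so(8)).

D4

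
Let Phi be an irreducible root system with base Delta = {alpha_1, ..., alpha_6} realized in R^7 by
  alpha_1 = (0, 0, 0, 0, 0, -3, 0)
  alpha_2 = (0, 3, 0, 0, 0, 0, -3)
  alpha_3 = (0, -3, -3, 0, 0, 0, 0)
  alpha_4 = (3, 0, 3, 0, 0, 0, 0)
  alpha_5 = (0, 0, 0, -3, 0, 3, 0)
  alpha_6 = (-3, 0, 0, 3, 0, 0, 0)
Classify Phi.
B_6

Compute the Cartan integers a_ij = 2(alpha_i, alpha_j)/(alpha_j, alpha_j); the resulting 6x6 Cartan matrix is
[[2, 0, 0, 0, -1, 0], [0, 2, -1, 0, 0, 0], [0, -1, 2, -1, 0, 0], [0, 0, -1, 2, 0, -1], [-2, 0, 0, 0, 2, -1], [0, 0, 0, -1, -1, 2]].
The roots have two lengths (squared-length ratio 2:1); the short ones are alpha_{1}. The associated Dynkin diagram is a chain of 6 nodes with a double edge at one end; the terminal node there is the unique short simple root (B_6), so the type is B_6 (the algebra so(13)).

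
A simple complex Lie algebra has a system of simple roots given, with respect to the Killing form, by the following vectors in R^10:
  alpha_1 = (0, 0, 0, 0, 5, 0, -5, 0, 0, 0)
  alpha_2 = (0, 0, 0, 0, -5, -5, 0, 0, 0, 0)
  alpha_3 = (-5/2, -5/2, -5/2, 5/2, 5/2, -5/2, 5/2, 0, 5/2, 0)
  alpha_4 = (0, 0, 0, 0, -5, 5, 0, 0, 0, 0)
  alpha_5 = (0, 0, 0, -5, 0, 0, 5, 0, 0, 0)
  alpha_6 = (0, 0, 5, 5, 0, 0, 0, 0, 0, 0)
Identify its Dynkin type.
Compute the Cartan integers a_ij = 2(alpha_i, alpha_j)/(alpha_j, alpha_j); the resulting 6x6 Cartan matrix is
[[2, -1, 0, -1, -1, 0], [-1, 2, 0, 0, 0, 0], [0, 0, 2, -1, 0, 0], [-1, 0, -1, 2, 0, 0], [-1, 0, 0, 0, 2, -1], [0, 0, 0, 0, -1, 2]].
All simple roots have the same length, so the diagram is simply laced. The associated Dynkin diagram is a chain of 5 nodes with one extra node attached to the third node from one end (E_6), so the type is E_6.

type E_6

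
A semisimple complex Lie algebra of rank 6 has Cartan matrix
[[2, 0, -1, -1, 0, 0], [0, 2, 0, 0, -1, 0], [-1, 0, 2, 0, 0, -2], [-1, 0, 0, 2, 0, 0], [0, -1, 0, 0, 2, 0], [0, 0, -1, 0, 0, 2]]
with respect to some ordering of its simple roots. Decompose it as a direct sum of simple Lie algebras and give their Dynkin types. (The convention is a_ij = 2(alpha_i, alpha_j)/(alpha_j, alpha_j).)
The diagram associated to this matrix has two connected components: the simple roots {alpha_2, alpha_5} form a chain of 2 nodes with single edges (A_2), and {alpha_1, alpha_3, alpha_4, alpha_6} form a chain of 4 nodes with a double edge at one end; the terminal node there is the unique short simple root (B_4). A semisimple Lie algebra decomposes uniquely as the direct sum of simple ideals, one per connected component of its Dynkin diagram, so g ≅ A_2 ⊕ B_4 (dimension 8 + 36 = 44).

A_2 ⊕ B_4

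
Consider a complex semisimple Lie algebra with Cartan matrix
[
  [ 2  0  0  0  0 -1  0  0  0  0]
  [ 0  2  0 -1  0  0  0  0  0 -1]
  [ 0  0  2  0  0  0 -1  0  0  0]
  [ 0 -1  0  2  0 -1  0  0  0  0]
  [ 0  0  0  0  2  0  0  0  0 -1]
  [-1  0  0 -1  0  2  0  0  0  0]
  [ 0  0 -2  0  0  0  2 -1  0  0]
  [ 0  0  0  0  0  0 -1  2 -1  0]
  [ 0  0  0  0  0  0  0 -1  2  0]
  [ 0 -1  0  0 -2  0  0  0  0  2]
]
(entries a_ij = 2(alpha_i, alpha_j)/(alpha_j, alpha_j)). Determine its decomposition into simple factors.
The diagram associated to this matrix has two connected components: the simple roots {alpha_3, alpha_7, alpha_8, alpha_9} form a chain of 4 nodes with a double edge at one end; the terminal node there is the unique short simple root (B_4), and {alpha_1, alpha_2, alpha_4, alpha_5, alpha_6, alpha_10} form a chain of 6 nodes with a double edge at one end; the terminal node there is the unique short simple root (B_6). A semisimple Lie algebra decomposes uniquely as the direct sum of simple ideals, one per connected component of its Dynkin diagram, so g ≅ B_4 ⊕ B_6 (dimension 36 + 78 = 114).

B4 + B6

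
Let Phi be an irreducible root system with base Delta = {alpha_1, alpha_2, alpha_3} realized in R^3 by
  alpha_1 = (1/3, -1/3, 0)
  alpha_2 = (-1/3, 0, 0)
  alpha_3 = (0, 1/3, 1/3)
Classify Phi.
Compute the Cartan integers a_ij = 2(alpha_i, alpha_j)/(alpha_j, alpha_j); the resulting 3x3 Cartan matrix is
[[2, -2, -1], [-1, 2, 0], [-1, 0, 2]].
The roots have two lengths (squared-length ratio 2:1); the short ones are alpha_{2}. The associated Dynkin diagram is a chain of 3 nodes with a double edge at one end; the terminal node there is the unique short simple root (B_3), so the type is B_3 (the algebra so(7)).

B3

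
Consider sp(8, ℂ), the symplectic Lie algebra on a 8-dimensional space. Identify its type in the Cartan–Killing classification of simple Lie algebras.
This is sp(8), which has dimension 8(8+1)/2 = 36 and rank 8/2 = 4. In the classification of classical Lie algebras, the symplectic algebra sp(2n) has type C_n; here n = 4, so the Dynkin diagram is a chain of 4 nodes with a double edge at one end; the terminal node there is the unique long simple root (C_4). Hence the type is C_4.

C_4 (sp(8))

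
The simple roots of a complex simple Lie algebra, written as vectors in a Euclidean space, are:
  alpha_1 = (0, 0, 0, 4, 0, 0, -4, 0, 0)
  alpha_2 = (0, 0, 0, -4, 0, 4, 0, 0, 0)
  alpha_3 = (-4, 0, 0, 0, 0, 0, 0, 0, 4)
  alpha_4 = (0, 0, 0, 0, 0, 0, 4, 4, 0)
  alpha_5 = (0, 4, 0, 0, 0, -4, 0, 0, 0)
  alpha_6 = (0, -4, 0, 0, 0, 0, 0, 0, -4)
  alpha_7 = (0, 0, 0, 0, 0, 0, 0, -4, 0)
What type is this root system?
B7

Compute the Cartan integers a_ij = 2(alpha_i, alpha_j)/(alpha_j, alpha_j); the resulting 7x7 Cartan matrix is
[[2, -1, 0, -1, 0, 0, 0], [-1, 2, 0, 0, -1, 0, 0], [0, 0, 2, 0, 0, -1, 0], [-1, 0, 0, 2, 0, 0, -2], [0, -1, 0, 0, 2, -1, 0], [0, 0, -1, 0, -1, 2, 0], [0, 0, 0, -1, 0, 0, 2]].
The roots have two lengths (squared-length ratio 2:1); the short ones are alpha_{7}. The associated Dynkin diagram is a chain of 7 nodes with a double edge at one end; the terminal node there is the unique short simple root (B_7), so the type is B_7 (the algebra so(15)).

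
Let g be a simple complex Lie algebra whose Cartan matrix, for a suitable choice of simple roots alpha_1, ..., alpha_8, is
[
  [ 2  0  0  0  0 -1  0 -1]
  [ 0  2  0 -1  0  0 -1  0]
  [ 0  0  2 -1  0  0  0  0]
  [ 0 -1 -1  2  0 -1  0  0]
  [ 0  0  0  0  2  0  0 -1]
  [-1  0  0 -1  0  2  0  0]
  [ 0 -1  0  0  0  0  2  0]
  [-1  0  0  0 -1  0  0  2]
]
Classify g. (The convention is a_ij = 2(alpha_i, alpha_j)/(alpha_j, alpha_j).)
E8

The matrix has rank 8 with 2's on the diagonal. Reading the off-diagonal entries as Dynkin edges (a single edge where a_ij = a_ji = -1; a double or triple edge where a_ij * a_ji = 2 or 3), the diagram is a chain of 7 nodes with one extra node attached to the third node from one end (E_8). One simple-root ordering that puts it in standard form is (alpha_7, alpha_3, alpha_2, alpha_4, alpha_6, alpha_1, alpha_8, alpha_5). So the algebra is type E_8.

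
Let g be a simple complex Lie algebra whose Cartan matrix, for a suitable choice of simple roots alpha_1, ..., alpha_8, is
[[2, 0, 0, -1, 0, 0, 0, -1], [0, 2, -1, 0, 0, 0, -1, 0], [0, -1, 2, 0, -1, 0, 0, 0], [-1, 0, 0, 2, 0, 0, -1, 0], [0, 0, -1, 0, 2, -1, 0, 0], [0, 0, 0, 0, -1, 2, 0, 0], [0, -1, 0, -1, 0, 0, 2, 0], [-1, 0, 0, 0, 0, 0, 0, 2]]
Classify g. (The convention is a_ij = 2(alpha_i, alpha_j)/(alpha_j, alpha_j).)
type A_8

The matrix has rank 8 with 2's on the diagonal. Reading the off-diagonal entries as Dynkin edges (a single edge where a_ij = a_ji = -1; a double or triple edge where a_ij * a_ji = 2 or 3), the diagram is a chain of 8 nodes with single edges (A_8). One simple-root ordering that puts it in standard form is (alpha_8, alpha_1, alpha_4, alpha_7, alpha_2, alpha_3, alpha_5, alpha_6). So the algebra is type A_8, i.e. sl(9).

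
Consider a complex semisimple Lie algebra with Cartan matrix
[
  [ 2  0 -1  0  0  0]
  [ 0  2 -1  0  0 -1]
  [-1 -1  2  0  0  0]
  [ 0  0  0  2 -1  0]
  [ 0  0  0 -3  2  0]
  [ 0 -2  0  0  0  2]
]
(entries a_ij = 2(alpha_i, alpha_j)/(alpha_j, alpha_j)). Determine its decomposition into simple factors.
C_4 (sp(8)) ⊕ G_2

The diagram associated to this matrix has two connected components: the simple roots {alpha_1, alpha_2, alpha_3, alpha_6} form a chain of 4 nodes with a double edge at one end; the terminal node there is the unique long simple root (C_4), and {alpha_4, alpha_5} form two nodes joined by a triple edge (G_2). A semisimple Lie algebra decomposes uniquely as the direct sum of simple ideals, one per connected component of its Dynkin diagram, so g ≅ C_4 ⊕ G_2 (dimension 36 + 14 = 50).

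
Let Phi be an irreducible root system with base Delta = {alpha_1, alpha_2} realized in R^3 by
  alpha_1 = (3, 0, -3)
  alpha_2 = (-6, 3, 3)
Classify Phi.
Compute the Cartan integers a_ij = 2(alpha_i, alpha_j)/(alpha_j, alpha_j); the resulting 2x2 Cartan matrix is
[[2, -1], [-3, 2]].
The roots have two lengths (squared-length ratio 3:1); the short ones are alpha_{1}. The associated Dynkin diagram is two nodes joined by a triple edge (G_2), so the type is G_2.

G_2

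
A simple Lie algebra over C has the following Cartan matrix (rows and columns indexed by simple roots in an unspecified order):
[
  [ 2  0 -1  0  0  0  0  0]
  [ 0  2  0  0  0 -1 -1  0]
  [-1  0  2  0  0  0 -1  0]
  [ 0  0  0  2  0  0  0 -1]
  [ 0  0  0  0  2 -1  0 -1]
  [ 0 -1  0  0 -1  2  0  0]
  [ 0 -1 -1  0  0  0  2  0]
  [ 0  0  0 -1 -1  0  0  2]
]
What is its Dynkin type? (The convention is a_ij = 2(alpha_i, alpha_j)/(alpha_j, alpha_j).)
type A_8

The matrix has rank 8 with 2's on the diagonal. Reading the off-diagonal entries as Dynkin edges (a single edge where a_ij = a_ji = -1; a double or triple edge where a_ij * a_ji = 2 or 3), the diagram is a chain of 8 nodes with single edges (A_8). One simple-root ordering that puts it in standard form is (alpha_1, alpha_3, alpha_7, alpha_2, alpha_6, alpha_5, alpha_8, alpha_4). So the algebra is type A_8, i.e. sl(9).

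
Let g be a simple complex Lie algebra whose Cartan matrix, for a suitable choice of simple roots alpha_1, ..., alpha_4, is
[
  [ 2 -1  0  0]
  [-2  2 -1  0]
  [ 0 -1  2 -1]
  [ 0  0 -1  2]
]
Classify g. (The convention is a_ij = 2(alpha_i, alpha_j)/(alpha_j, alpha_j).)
B_4 (so(9))

The matrix has rank 4 with 2's on the diagonal. Reading the off-diagonal entries as Dynkin edges (a single edge where a_ij = a_ji = -1; a double or triple edge where a_ij * a_ji = 2 or 3), the diagram is a chain of 4 nodes with a double edge at one end; the terminal node there is the unique short simple root (B_4). One simple-root ordering that puts it in standard form is (alpha_4, alpha_3, alpha_2, alpha_1). So the algebra is type B_4, i.e. so(9).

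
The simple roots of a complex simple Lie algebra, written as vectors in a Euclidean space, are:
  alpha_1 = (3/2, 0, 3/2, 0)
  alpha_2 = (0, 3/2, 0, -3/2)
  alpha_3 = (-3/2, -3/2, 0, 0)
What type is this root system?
A3

Compute the Cartan integers a_ij = 2(alpha_i, alpha_j)/(alpha_j, alpha_j); the resulting 3x3 Cartan matrix is
[[2, 0, -1], [0, 2, -1], [-1, -1, 2]].
All simple roots have the same length, so the diagram is simply laced. The associated Dynkin diagram is a chain of 3 nodes with single edges (A_3), so the type is A_3 (the algebra sl(4)).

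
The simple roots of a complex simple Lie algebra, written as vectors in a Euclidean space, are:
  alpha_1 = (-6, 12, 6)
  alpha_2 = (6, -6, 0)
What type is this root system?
G_2

Compute the Cartan integers a_ij = 2(alpha_i, alpha_j)/(alpha_j, alpha_j); the resulting 2x2 Cartan matrix is
[[2, -3], [-1, 2]].
The roots have two lengths (squared-length ratio 3:1); the short ones are alpha_{2}. The associated Dynkin diagram is two nodes joined by a triple edge (G_2), so the type is G_2.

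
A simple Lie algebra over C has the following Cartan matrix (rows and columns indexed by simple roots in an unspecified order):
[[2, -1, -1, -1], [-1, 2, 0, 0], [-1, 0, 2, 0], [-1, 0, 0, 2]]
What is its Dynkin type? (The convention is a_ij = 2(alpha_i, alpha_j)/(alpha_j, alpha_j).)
D_4

The matrix has rank 4 with 2's on the diagonal. Reading the off-diagonal entries as Dynkin edges (a single edge where a_ij = a_ji = -1; a double or triple edge where a_ij * a_ji = 2 or 3), the diagram is a chain of 2 nodes with a fork of two nodes at one end (D_4). One simple-root ordering that puts it in standard form is (alpha_3, alpha_1, alpha_4, alpha_2). So the algebra is type D_4, i.e. so(8).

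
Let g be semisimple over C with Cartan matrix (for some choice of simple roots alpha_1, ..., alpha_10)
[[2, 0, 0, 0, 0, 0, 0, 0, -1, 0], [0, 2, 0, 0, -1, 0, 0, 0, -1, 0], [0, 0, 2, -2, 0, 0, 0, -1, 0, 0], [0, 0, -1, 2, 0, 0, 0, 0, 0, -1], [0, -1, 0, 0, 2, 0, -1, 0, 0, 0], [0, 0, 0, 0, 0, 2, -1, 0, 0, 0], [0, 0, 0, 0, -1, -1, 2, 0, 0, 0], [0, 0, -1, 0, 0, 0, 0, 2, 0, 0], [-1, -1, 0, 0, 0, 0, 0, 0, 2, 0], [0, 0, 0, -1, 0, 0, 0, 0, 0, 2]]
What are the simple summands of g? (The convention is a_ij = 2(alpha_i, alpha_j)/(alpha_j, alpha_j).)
type A_6 ⊕ type F_4

The diagram associated to this matrix has two connected components: the simple roots {alpha_1, alpha_2, alpha_5, alpha_6, alpha_7, alpha_9} form a chain of 6 nodes with single edges (A_6), and {alpha_3, alpha_4, alpha_8, alpha_10} form a chain of 4 nodes with a double edge between the middle two (F_4). A semisimple Lie algebra decomposes uniquely as the direct sum of simple ideals, one per connected component of its Dynkin diagram, so g ≅ A_6 ⊕ F_4 (dimension 48 + 52 = 100).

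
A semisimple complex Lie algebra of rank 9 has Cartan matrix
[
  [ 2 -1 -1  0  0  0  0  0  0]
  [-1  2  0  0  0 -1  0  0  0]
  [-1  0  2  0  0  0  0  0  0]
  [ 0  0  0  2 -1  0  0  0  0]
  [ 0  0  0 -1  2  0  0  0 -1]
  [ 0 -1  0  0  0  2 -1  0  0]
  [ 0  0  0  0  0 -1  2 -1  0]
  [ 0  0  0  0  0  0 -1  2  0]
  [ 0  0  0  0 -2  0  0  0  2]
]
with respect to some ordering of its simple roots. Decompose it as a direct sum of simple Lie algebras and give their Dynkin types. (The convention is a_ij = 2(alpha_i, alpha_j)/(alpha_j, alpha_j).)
A6 + C3

The diagram associated to this matrix has two connected components: the simple roots {alpha_1, alpha_2, alpha_3, alpha_6, alpha_7, alpha_8} form a chain of 6 nodes with single edges (A_6), and {alpha_4, alpha_5, alpha_9} form a chain of 3 nodes with a double edge at one end; the terminal node there is the unique long simple root (C_3). A semisimple Lie algebra decomposes uniquely as the direct sum of simple ideals, one per connected component of its Dynkin diagram, so g ≅ A_6 ⊕ C_3 (dimension 48 + 21 = 69).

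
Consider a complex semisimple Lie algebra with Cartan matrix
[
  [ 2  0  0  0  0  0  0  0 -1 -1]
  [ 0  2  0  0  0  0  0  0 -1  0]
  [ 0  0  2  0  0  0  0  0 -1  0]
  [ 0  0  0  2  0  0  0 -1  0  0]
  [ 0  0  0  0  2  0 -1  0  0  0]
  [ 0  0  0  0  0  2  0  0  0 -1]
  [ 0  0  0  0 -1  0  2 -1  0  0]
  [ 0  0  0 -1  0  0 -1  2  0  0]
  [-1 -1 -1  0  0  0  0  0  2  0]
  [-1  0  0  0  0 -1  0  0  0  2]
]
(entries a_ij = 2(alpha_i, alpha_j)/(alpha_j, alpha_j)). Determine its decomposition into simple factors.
The diagram associated to this matrix has two connected components: the simple roots {alpha_4, alpha_5, alpha_7, alpha_8} form a chain of 4 nodes with single edges (A_4), and {alpha_1, alpha_2, alpha_3, alpha_6, alpha_9, alpha_10} form a chain of 4 nodes with a fork of two nodes at one end (D_6). A semisimple Lie algebra decomposes uniquely as the direct sum of simple ideals, one per connected component of its Dynkin diagram, so g ≅ A_4 ⊕ D_6 (dimension 24 + 66 = 90).

A4 + D6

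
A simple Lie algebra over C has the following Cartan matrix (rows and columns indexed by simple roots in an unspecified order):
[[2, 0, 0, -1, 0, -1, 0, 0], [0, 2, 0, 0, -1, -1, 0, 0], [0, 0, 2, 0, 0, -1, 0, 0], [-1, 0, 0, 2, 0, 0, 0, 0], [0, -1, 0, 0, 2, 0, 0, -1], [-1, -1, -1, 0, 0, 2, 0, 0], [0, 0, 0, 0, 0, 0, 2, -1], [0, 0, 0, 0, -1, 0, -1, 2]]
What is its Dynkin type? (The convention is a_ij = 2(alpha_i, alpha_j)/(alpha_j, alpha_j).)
The matrix has rank 8 with 2's on the diagonal. Reading the off-diagonal entries as Dynkin edges (a single edge where a_ij = a_ji = -1; a double or triple edge where a_ij * a_ji = 2 or 3), the diagram is a chain of 7 nodes with one extra node attached to the third node from one end (E_8). One simple-root ordering that puts it in standard form is (alpha_4, alpha_3, alpha_1, alpha_6, alpha_2, alpha_5, alpha_8, alpha_7). So the algebra is type E_8.

E8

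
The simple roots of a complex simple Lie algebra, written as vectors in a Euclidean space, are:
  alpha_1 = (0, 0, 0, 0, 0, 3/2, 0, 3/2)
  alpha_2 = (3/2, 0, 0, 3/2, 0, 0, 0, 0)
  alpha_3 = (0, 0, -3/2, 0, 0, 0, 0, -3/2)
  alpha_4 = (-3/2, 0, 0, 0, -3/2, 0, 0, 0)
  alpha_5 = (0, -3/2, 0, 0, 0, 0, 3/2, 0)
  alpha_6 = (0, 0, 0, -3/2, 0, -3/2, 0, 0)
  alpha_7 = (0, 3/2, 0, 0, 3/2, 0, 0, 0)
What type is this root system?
Compute the Cartan integers a_ij = 2(alpha_i, alpha_j)/(alpha_j, alpha_j); the resulting 7x7 Cartan matrix is
[[2, 0, -1, 0, 0, -1, 0], [0, 2, 0, -1, 0, -1, 0], [-1, 0, 2, 0, 0, 0, 0], [0, -1, 0, 2, 0, 0, -1], [0, 0, 0, 0, 2, 0, -1], [-1, -1, 0, 0, 0, 2, 0], [0, 0, 0, -1, -1, 0, 2]].
All simple roots have the same length, so the diagram is simply laced. The associated Dynkin diagram is a chain of 7 nodes with single edges (A_7), so the type is A_7 (the algebra sl(8)).

type A_7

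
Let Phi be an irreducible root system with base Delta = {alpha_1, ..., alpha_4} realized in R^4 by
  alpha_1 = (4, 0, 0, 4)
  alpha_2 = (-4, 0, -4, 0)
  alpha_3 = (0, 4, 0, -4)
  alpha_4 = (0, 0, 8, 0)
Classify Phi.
Compute the Cartan integers a_ij = 2(alpha_i, alpha_j)/(alpha_j, alpha_j); the resulting 4x4 Cartan matrix is
[[2, -1, -1, 0], [-1, 2, 0, -1], [-1, 0, 2, 0], [0, -2, 0, 2]].
The roots have two lengths (squared-length ratio 2:1); the short ones are alpha_{1,2,3}. The associated Dynkin diagram is a chain of 4 nodes with a double edge at one end; the terminal node there is the unique long simple root (C_4), so the type is C_4 (the algebra sp(8)).

C_4 (sp(8))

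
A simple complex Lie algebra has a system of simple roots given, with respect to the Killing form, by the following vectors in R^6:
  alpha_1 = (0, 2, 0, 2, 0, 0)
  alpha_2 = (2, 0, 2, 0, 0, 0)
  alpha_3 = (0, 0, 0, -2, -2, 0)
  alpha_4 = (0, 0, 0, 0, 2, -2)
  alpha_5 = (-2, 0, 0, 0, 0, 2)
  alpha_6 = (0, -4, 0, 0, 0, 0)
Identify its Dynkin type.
C6

Compute the Cartan integers a_ij = 2(alpha_i, alpha_j)/(alpha_j, alpha_j); the resulting 6x6 Cartan matrix is
[[2, 0, -1, 0, 0, -1], [0, 2, 0, 0, -1, 0], [-1, 0, 2, -1, 0, 0], [0, 0, -1, 2, -1, 0], [0, -1, 0, -1, 2, 0], [-2, 0, 0, 0, 0, 2]].
The roots have two lengths (squared-length ratio 2:1); the short ones are alpha_{1,2,3,4,5}. The associated Dynkin diagram is a chain of 6 nodes with a double edge at one end; the terminal node there is the unique long simple root (C_6), so the type is C_6 (the algebra sp(12)).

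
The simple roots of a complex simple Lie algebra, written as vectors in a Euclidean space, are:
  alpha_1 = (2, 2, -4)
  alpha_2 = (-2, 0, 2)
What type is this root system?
G_2

Compute the Cartan integers a_ij = 2(alpha_i, alpha_j)/(alpha_j, alpha_j); the resulting 2x2 Cartan matrix is
[[2, -3], [-1, 2]].
The roots have two lengths (squared-length ratio 3:1); the short ones are alpha_{2}. The associated Dynkin diagram is two nodes joined by a triple edge (G_2), so the type is G_2.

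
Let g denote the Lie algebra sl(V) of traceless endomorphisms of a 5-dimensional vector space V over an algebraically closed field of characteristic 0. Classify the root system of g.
This is sl(5), which has dimension 5^2 - 1 = 24 and rank 5 - 1 = 4 (a Cartan subalgebra is the diagonal traceless matrices). In the classification of classical Lie algebras, the special linear algebra sl(n+1) has type A_n; here n = 4, so the Dynkin diagram is a chain of 4 nodes with single edges (A_4). Hence the type is A_4.

A_4 (sl(5))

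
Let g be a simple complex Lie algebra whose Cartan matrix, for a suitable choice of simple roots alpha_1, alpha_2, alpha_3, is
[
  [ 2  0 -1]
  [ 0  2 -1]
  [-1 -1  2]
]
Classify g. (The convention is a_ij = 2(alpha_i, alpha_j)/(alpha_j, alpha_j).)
A_3

The matrix has rank 3 with 2's on the diagonal. Reading the off-diagonal entries as Dynkin edges (a single edge where a_ij = a_ji = -1; a double or triple edge where a_ij * a_ji = 2 or 3), the diagram is a chain of 3 nodes with single edges (A_3). One simple-root ordering that puts it in standard form is (alpha_1, alpha_3, alpha_2). So the algebra is type A_3, i.e. sl(4).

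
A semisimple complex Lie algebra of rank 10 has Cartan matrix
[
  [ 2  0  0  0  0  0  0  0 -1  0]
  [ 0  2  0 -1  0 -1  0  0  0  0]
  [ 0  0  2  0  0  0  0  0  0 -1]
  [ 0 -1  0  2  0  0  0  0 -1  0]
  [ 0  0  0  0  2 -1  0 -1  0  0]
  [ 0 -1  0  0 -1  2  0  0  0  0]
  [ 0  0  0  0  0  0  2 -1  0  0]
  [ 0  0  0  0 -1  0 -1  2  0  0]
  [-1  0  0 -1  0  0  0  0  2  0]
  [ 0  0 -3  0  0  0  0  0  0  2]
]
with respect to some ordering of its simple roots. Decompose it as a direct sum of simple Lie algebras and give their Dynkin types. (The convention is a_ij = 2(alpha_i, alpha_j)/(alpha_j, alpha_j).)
The diagram associated to this matrix has two connected components: the simple roots {alpha_1, alpha_2, alpha_4, alpha_5, alpha_6, alpha_7, alpha_8, alpha_9} form a chain of 8 nodes with single edges (A_8), and {alpha_3, alpha_10} form two nodes joined by a triple edge (G_2). A semisimple Lie algebra decomposes uniquely as the direct sum of simple ideals, one per connected component of its Dynkin diagram, so g ≅ A_8 ⊕ G_2 (dimension 80 + 14 = 94).

A_8 (sl(9)) ⊕ G_2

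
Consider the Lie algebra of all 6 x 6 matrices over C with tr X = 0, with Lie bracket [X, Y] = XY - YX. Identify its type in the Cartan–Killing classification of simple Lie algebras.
This is sl(6), which has dimension 6^2 - 1 = 35 and rank 6 - 1 = 5 (a Cartan subalgebra is the diagonal traceless matrices). In the classification of classical Lie algebras, the special linear algebra sl(n+1) has type A_n; here n = 5, so the Dynkin diagram is a chain of 5 nodes with single edges (A_5). Hence the type is A_5.

A_5 (sl(6))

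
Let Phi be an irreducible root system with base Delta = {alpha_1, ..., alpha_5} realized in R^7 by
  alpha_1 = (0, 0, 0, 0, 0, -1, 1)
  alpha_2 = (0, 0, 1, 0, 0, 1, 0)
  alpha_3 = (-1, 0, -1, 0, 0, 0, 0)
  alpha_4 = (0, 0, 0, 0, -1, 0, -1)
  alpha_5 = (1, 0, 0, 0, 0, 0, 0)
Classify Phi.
Compute the Cartan integers a_ij = 2(alpha_i, alpha_j)/(alpha_j, alpha_j); the resulting 5x5 Cartan matrix is
[[2, -1, 0, -1, 0], [-1, 2, -1, 0, 0], [0, -1, 2, 0, -2], [-1, 0, 0, 2, 0], [0, 0, -1, 0, 2]].
The roots have two lengths (squared-length ratio 2:1); the short ones are alpha_{5}. The associated Dynkin diagram is a chain of 5 nodes with a double edge at one end; the terminal node there is the unique short simple root (B_5), so the type is B_5 (the algebra so(11)).

B_5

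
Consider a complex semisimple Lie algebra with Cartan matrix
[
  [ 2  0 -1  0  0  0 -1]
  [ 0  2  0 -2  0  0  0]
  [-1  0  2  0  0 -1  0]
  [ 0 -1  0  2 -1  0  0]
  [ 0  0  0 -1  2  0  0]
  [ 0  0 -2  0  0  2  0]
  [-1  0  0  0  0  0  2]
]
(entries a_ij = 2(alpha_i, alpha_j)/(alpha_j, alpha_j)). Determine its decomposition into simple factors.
C_3 (sp(6)) ⊕ C_4 (sp(8))

The diagram associated to this matrix has two connected components: the simple roots {alpha_2, alpha_4, alpha_5} form a chain of 3 nodes with a double edge at one end; the terminal node there is the unique long simple root (C_3), and {alpha_1, alpha_3, alpha_6, alpha_7} form a chain of 4 nodes with a double edge at one end; the terminal node there is the unique long simple root (C_4). A semisimple Lie algebra decomposes uniquely as the direct sum of simple ideals, one per connected component of its Dynkin diagram, so g ≅ C_3 ⊕ C_4 (dimension 21 + 36 = 57).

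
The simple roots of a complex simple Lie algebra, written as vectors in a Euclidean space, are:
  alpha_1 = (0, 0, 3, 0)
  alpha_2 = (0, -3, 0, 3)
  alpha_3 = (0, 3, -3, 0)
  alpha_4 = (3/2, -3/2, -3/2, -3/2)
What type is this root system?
Compute the Cartan integers a_ij = 2(alpha_i, alpha_j)/(alpha_j, alpha_j); the resulting 4x4 Cartan matrix is
[[2, 0, -1, -1], [0, 2, -1, 0], [-2, -1, 2, 0], [-1, 0, 0, 2]].
The roots have two lengths (squared-length ratio 2:1); the short ones are alpha_{1,4}. The associated Dynkin diagram is a chain of 4 nodes with a double edge between the middle two (F_4), so the type is F_4.

F_4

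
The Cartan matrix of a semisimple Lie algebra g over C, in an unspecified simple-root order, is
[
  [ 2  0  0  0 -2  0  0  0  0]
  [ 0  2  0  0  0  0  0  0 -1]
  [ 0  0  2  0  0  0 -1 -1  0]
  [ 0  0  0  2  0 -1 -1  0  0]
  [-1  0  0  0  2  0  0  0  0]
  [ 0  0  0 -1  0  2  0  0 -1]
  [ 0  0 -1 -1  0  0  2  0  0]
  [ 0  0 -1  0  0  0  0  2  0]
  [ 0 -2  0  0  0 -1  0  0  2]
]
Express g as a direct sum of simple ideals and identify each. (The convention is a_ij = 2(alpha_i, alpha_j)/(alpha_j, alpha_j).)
type B_2 ⊕ type B_7

The diagram associated to this matrix has two connected components: the simple roots {alpha_1, alpha_5} form a chain of 2 nodes with a double edge at one end; the terminal node there is the unique short simple root (B_2), and {alpha_2, alpha_3, alpha_4, alpha_6, alpha_7, alpha_8, alpha_9} form a chain of 7 nodes with a double edge at one end; the terminal node there is the unique short simple root (B_7). A semisimple Lie algebra decomposes uniquely as the direct sum of simple ideals, one per connected component of its Dynkin diagram, so g ≅ B_2 ⊕ B_7 (dimension 10 + 105 = 115).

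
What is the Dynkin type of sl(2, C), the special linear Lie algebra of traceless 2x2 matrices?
This is sl(2), which has dimension 2^2 - 1 = 3 and rank 2 - 1 = 1 (a Cartan subalgebra is the diagonal traceless matrices). In the classification of classical Lie algebras, the special linear algebra sl(n+1) has type A_n; here n = 1, so the Dynkin diagram is a chain of 1 nodes with single edges (A_1). Hence the type is A_1.

A1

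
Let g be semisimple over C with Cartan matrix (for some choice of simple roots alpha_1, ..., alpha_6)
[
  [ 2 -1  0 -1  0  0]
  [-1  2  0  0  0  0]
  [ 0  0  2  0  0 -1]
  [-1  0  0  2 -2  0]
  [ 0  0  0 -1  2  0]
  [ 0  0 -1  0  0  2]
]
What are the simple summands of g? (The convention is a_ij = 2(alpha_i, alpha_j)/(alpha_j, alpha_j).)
The diagram associated to this matrix has two connected components: the simple roots {alpha_3, alpha_6} form a chain of 2 nodes with single edges (A_2), and {alpha_1, alpha_2, alpha_4, alpha_5} form a chain of 4 nodes with a double edge at one end; the terminal node there is the unique short simple root (B_4). A semisimple Lie algebra decomposes uniquely as the direct sum of simple ideals, one per connected component of its Dynkin diagram, so g ≅ A_2 ⊕ B_4 (dimension 8 + 36 = 44).

A2 + B4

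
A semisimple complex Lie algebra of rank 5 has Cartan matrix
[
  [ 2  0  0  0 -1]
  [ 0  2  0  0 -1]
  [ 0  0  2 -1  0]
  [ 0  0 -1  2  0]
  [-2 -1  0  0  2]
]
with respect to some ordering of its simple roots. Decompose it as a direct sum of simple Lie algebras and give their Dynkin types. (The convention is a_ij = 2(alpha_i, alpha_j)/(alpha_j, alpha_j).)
type A_2 ⊕ type B_3

The diagram associated to this matrix has two connected components: the simple roots {alpha_3, alpha_4} form a chain of 2 nodes with single edges (A_2), and {alpha_1, alpha_2, alpha_5} form a chain of 3 nodes with a double edge at one end; the terminal node there is the unique short simple root (B_3). A semisimple Lie algebra decomposes uniquely as the direct sum of simple ideals, one per connected component of its Dynkin diagram, so g ≅ A_2 ⊕ B_3 (dimension 8 + 21 = 29).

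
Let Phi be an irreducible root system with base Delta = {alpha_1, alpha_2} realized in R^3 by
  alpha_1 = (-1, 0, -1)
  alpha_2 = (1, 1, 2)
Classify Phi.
Compute the Cartan integers a_ij = 2(alpha_i, alpha_j)/(alpha_j, alpha_j); the resulting 2x2 Cartan matrix is
[[2, -1], [-3, 2]].
The roots have two lengths (squared-length ratio 3:1); the short ones are alpha_{1}. The associated Dynkin diagram is two nodes joined by a triple edge (G_2), so the type is G_2.

type G_2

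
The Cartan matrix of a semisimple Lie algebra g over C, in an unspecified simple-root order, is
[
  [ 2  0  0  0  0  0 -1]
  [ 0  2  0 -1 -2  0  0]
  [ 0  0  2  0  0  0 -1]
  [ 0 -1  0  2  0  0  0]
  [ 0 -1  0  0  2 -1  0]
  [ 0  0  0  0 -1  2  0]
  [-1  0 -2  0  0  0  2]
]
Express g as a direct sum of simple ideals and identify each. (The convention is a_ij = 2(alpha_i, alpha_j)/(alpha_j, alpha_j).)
B3 + F4

The diagram associated to this matrix has two connected components: the simple roots {alpha_1, alpha_3, alpha_7} form a chain of 3 nodes with a double edge at one end; the terminal node there is the unique short simple root (B_3), and {alpha_2, alpha_4, alpha_5, alpha_6} form a chain of 4 nodes with a double edge between the middle two (F_4). A semisimple Lie algebra decomposes uniquely as the direct sum of simple ideals, one per connected component of its Dynkin diagram, so g ≅ B_3 ⊕ F_4 (dimension 21 + 52 = 73).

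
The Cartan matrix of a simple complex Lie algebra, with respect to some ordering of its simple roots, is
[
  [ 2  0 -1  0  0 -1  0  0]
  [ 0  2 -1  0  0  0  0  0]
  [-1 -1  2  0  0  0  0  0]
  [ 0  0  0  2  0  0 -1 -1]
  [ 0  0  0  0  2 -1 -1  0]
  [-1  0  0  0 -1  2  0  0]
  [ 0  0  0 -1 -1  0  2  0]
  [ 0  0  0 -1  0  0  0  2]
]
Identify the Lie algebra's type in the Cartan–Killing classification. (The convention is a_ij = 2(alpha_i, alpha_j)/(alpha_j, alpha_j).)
A8

The matrix has rank 8 with 2's on the diagonal. Reading the off-diagonal entries as Dynkin edges (a single edge where a_ij = a_ji = -1; a double or triple edge where a_ij * a_ji = 2 or 3), the diagram is a chain of 8 nodes with single edges (A_8). One simple-root ordering that puts it in standard form is (alpha_2, alpha_3, alpha_1, alpha_6, alpha_5, alpha_7, alpha_4, alpha_8). So the algebra is type A_8, i.e. sl(9).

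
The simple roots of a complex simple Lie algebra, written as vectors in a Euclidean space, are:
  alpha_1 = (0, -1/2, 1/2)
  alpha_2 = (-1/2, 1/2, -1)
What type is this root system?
G_2

Compute the Cartan integers a_ij = 2(alpha_i, alpha_j)/(alpha_j, alpha_j); the resulting 2x2 Cartan matrix is
[[2, -1], [-3, 2]].
The roots have two lengths (squared-length ratio 3:1); the short ones are alpha_{1}. The associated Dynkin diagram is two nodes joined by a triple edge (G_2), so the type is G_2.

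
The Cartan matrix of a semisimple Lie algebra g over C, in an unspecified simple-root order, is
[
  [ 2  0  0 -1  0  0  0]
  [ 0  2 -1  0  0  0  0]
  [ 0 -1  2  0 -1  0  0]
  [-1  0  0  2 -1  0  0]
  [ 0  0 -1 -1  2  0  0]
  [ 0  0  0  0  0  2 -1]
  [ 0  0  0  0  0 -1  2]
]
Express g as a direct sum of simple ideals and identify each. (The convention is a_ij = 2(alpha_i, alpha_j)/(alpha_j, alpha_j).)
type A_2 + type A_5

The diagram associated to this matrix has two connected components: the simple roots {alpha_6, alpha_7} form a chain of 2 nodes with single edges (A_2), and {alpha_1, alpha_2, alpha_3, alpha_4, alpha_5} form a chain of 5 nodes with single edges (A_5). A semisimple Lie algebra decomposes uniquely as the direct sum of simple ideals, one per connected component of its Dynkin diagram, so g ≅ A_2 ⊕ A_5 (dimension 8 + 35 = 43).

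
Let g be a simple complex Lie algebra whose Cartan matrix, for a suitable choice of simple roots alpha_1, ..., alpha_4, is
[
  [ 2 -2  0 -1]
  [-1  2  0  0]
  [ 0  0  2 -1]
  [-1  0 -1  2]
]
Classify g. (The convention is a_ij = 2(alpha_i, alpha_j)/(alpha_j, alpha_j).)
The matrix has rank 4 with 2's on the diagonal. Reading the off-diagonal entries as Dynkin edges (a single edge where a_ij = a_ji = -1; a double or triple edge where a_ij * a_ji = 2 or 3), the diagram is a chain of 4 nodes with a double edge at one end; the terminal node there is the unique short simple root (B_4). One simple-root ordering that puts it in standard form is (alpha_3, alpha_4, alpha_1, alpha_2). So the algebra is type B_4, i.e. so(9).

B4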